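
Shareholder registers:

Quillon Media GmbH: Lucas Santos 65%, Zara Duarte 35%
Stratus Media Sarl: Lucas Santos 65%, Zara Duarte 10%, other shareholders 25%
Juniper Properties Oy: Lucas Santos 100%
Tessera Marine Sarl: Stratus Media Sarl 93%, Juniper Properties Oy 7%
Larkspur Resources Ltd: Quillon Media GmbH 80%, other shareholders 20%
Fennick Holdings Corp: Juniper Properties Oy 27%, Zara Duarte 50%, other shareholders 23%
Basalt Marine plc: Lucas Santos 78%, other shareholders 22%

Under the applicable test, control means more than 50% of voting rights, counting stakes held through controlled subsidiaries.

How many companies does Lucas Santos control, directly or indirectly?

6

Lucas holds 65% of Quillon, so Lucas controls Quillon.
Lucas holds 65% of Stratus, so Lucas controls Stratus.
Lucas holds 100% of Juniper, so Lucas controls Juniper.
Stratus and Juniper together hold 93% + 7% = 100% of Tessera, so Lucas controls Tessera.
Quillon holds 80% of Larkspur, so Lucas controls Larkspur.
Lucas holds 78% of Basalt, so Lucas controls Basalt.
No other company's threshold is met.
Lucas controls 6 companies.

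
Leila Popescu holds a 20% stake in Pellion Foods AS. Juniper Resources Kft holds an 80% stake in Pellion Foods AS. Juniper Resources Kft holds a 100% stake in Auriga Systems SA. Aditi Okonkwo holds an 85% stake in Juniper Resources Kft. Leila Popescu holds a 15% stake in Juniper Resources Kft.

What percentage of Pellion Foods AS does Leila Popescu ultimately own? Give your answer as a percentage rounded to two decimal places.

Leila reaches Pellion along 2 paths.
Via Juniper: 15% × 80% = 12%.
Direct stake: 20% = 20%.
Total: 12% + 20% = 32%.
Rounded: 32.00%.

32.00%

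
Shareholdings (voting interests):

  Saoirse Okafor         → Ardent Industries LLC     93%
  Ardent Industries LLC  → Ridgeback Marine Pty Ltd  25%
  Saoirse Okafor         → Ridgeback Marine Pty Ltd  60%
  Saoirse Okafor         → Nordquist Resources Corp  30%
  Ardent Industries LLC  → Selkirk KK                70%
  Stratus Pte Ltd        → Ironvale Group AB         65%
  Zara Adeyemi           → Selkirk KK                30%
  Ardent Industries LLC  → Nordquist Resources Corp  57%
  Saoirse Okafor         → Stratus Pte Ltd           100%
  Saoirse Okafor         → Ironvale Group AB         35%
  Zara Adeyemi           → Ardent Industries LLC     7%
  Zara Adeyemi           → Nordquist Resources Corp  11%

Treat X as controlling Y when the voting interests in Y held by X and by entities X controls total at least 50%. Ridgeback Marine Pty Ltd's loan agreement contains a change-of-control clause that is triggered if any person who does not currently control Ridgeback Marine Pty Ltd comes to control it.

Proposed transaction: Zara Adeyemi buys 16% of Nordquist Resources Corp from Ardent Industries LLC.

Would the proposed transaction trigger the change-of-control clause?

No

The purchase adds only to Zara's holdings (Ardent's stake shrinks), so Zara is the only person who could newly come to control Ridgeback.
Zara's largest direct stake is 30% in Selkirk, which does not meet the threshold, so Zara controls no company.
Neither Zara nor any entity Zara controls holds any voting interest in Ridgeback.
So before the transaction, Zara does not control Ridgeback.
After the purchase, Zara's direct stake in Nordquist rises to 11% + 16% = 27%, and Ardent's stake falls to 41%.
Zara's side now holds 27% of Nordquist, not ≥ 50%, so Zara still does not control Nordquist.
After the transaction, neither Zara nor any entity Zara controls holds a voting interest in Ridgeback, so Zara still does not control it.
No new person acquires control, so the clause is not triggered.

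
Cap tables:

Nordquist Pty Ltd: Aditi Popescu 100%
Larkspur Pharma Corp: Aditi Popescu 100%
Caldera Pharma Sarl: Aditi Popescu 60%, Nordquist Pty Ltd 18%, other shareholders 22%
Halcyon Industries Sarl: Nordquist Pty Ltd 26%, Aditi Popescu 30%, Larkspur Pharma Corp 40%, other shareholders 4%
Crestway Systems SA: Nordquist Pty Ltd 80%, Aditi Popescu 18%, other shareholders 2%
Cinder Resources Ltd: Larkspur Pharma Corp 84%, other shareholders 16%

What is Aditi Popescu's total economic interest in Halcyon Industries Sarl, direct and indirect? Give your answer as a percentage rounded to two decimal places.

Aditi reaches Halcyon along 3 paths.
Via Nordquist: 100% × 26% = 26%.
Direct stake: 30% = 30%.
Via Larkspur: 100% × 40% = 40%.
Total: 26% + 30% + 40% = 96%.
Rounded: 96.00%.

96.00%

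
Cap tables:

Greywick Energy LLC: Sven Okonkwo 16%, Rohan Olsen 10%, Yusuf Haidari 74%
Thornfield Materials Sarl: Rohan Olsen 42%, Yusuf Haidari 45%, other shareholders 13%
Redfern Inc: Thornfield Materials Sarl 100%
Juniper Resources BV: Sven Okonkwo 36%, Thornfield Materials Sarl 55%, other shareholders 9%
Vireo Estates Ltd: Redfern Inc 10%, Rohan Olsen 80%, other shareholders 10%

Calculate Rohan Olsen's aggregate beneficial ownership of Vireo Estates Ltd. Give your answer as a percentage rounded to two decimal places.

Rohan reaches Vireo along 2 paths.
Via Thornfield → Redfern: 42% × 100% × 10% = 4.2%.
Direct stake: 80% = 80%.
Total: 4.2% + 80% = 84.2%.
Rounded: 84.20%.

84.20%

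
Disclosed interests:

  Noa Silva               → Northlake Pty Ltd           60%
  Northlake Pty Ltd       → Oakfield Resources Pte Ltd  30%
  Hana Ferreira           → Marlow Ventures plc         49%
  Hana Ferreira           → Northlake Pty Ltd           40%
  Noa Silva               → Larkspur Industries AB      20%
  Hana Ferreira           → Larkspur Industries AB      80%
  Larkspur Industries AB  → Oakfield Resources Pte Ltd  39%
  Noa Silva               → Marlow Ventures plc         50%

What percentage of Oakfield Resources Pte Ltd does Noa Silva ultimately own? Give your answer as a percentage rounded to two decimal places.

Noa reaches Oakfield along 2 paths.
Via Larkspur: 20% × 39% = 7.8%.
Via Northlake: 60% × 30% = 18%.
Total: 7.8% + 18% = 25.8%.
Rounded: 25.80%.

25.80%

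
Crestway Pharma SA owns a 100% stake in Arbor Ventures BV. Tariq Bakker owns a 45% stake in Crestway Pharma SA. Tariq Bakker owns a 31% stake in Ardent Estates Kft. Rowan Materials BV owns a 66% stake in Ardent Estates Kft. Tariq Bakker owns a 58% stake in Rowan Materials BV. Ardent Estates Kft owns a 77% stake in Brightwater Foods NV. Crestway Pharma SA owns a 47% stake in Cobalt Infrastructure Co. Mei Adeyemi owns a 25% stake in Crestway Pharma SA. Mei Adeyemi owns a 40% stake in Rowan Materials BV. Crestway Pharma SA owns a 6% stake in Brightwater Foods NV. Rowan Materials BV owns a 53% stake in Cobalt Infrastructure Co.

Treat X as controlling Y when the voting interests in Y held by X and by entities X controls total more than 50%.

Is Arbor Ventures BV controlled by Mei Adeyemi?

Mei's largest direct stake is 40% in Rowan, which does not meet the threshold, so Mei controls no company.
Neither Mei nor any entity Mei controls holds any voting interest in Arbor.
So Mei does not control Arbor.

No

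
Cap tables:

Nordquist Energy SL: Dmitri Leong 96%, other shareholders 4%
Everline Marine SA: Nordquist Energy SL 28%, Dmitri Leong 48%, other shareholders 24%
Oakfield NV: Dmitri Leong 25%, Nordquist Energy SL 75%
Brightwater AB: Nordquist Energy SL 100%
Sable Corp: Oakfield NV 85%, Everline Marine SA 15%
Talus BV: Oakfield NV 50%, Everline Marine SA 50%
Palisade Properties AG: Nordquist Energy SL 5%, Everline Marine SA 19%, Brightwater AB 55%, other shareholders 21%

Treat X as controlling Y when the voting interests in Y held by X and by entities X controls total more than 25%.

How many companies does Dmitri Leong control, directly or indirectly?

Dmitri holds 96% of Nordquist, so Dmitri controls Nordquist.
Nordquist and Dmitri together hold 28% + 48% = 76% of Everline, so Dmitri controls Everline.
Dmitri and Nordquist together hold 25% + 75% = 100% of Oakfield, so Dmitri controls Oakfield.
Nordquist holds 100% of Brightwater, so Dmitri controls Brightwater.
Oakfield and Everline together hold 85% + 15% = 100% of Sable, so Dmitri controls Sable.
Oakfield and Everline together hold 50% + 50% = 100% of Talus, so Dmitri controls Talus.
Nordquist and Everline and Brightwater together hold 5% + 19% + 55% = 79% of Palisade, so Dmitri controls Palisade.
Dmitri controls 7 companies.

7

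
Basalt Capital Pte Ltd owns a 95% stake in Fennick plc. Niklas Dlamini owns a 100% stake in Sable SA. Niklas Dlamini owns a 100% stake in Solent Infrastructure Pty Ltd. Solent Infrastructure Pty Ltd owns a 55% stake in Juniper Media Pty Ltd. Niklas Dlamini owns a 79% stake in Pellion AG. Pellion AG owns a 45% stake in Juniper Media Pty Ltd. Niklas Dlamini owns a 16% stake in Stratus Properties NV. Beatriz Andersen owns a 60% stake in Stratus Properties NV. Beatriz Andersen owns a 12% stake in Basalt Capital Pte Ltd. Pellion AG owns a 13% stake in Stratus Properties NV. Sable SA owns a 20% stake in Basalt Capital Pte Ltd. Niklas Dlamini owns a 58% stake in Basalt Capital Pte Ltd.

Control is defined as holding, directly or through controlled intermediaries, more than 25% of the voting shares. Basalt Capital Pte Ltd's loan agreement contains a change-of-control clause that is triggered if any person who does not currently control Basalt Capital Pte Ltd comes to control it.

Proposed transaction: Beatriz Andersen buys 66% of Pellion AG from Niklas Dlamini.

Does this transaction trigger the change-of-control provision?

The purchase adds only to Beatriz's holdings (Niklas's stake shrinks), so Beatriz is the only person who could newly come to control Basalt.
Beatriz holds 60% of Stratus, so Beatriz controls Stratus.
In Basalt, Beatriz's side holds only 12%, not > 25%.
So before the transaction, Beatriz does not control Basalt.
After the purchase, Beatriz holds 66% of Pellion directly, and Niklas's stake falls to 13%.
Beatriz holds 66% of Pellion, so Beatriz controls Pellion.
Pellion holds 45% of Juniper, so Beatriz controls Juniper.
Beatriz and Pellion together hold 60% + 13% = 73% of Stratus, so Beatriz controls Stratus.
After the transaction, Beatriz's side holds 12% of Basalt, not > 25%, so Beatriz still does not control Basalt.
No new person acquires control, so the clause is not triggered.

No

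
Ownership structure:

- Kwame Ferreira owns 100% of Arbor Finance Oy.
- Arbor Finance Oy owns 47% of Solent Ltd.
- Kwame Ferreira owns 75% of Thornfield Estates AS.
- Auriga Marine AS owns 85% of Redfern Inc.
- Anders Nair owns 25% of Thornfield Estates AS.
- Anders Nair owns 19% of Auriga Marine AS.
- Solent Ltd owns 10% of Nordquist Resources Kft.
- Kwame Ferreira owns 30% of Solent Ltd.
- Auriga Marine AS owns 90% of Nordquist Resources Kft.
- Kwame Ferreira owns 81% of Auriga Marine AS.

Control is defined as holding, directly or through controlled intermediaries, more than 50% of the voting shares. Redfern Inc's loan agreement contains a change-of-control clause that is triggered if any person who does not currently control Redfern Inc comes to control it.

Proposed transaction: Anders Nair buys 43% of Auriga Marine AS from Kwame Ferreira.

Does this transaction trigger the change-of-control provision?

The purchase adds only to Anders's holdings (Kwame's stake shrinks), so Anders is the only person who could newly come to control Redfern.
Anders's largest direct stake is 25% in Thornfield, which does not meet the threshold, so Anders controls no company.
Neither Anders nor any entity Anders controls holds any voting interest in Redfern.
So before the transaction, Anders does not control Redfern.
After the purchase, Anders's direct stake in Auriga rises to 19% + 43% = 62%, and Kwame's stake falls to 38%.
Anders holds 62% of Auriga, so Anders controls Auriga.
Auriga holds 85% of Redfern, so Anders controls Redfern.
Anders did not control Redfern before and does after, so the clause is triggered.

Yes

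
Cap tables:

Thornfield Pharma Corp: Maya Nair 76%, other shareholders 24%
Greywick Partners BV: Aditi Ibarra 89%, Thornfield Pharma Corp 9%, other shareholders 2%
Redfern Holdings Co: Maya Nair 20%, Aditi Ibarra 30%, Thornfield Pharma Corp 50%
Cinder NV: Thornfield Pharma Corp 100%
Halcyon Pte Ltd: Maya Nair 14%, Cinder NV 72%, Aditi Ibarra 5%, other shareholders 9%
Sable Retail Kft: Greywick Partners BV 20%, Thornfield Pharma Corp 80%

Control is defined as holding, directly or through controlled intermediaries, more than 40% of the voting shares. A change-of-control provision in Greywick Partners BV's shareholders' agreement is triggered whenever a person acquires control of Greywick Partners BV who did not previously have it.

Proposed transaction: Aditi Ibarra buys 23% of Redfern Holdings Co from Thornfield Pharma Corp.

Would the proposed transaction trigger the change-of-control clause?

No

The purchase adds only to Aditi's holdings (Thornfield's stake shrinks), so Aditi is the only person who could newly come to control Greywick.
Aditi holds 89% of Greywick, so Aditi controls Greywick.
So Aditi already controls Greywick before the transaction.
After the purchase, Aditi's direct stake in Redfern rises to 30% + 23% = 53%, and Thornfield's stake falls to 27%.
Aditi controlled Greywick already, so this is not a new person acquiring control; every other person's position is unchanged or reduced.
No new person acquires control, so the clause is not triggered.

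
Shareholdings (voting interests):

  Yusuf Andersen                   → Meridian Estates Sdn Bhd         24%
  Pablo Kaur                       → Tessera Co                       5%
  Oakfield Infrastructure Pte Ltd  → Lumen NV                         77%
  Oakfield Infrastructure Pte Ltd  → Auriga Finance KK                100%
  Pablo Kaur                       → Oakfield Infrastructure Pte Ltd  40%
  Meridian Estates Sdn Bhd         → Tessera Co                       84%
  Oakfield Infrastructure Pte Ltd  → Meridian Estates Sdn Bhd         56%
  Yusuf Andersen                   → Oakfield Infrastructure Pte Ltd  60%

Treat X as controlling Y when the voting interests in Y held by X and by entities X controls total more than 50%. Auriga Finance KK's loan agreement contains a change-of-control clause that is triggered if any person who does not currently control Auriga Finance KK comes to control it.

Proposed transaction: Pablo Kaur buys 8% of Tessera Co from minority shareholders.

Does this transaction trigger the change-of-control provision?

No

The purchase changes only Pablo's holdings, so Pablo is the only person who could newly come to control Auriga.
Pablo's largest direct stake is 40% in Oakfield, which does not meet the threshold, so Pablo controls no company.
Neither Pablo nor any entity Pablo controls holds any voting interest in Auriga.
So before the transaction, Pablo does not control Auriga.
After the purchase, Pablo's direct stake in Tessera rises to 5% + 8% = 13%.
Pablo's side now holds 13% of Tessera, not > 50%, so Pablo still does not control Tessera.
After the transaction, neither Pablo nor any entity Pablo controls holds a voting interest in Auriga, so Pablo still does not control it.
No new person acquires control, so the clause is not triggered.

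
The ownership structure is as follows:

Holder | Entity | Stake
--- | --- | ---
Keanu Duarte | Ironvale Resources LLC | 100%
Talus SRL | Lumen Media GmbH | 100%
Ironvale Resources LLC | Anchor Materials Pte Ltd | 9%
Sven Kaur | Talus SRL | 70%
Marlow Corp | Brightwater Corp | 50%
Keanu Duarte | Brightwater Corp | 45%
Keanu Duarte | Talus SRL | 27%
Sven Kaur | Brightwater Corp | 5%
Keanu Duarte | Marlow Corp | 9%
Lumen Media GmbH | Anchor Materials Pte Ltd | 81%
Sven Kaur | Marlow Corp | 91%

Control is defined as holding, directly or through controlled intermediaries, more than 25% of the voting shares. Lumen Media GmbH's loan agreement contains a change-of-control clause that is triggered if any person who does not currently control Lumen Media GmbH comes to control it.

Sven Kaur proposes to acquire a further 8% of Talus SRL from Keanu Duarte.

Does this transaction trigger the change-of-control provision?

The purchase adds only to Sven's holdings (Keanu's stake shrinks), so Sven is the only person who could newly come to control Lumen.
Sven holds 70% of Talus, so Sven controls Talus.
Talus holds 100% of Lumen, so Sven controls Lumen.
So Sven already controls Lumen before the transaction.
After the purchase, Sven's direct stake in Talus rises to 70% + 8% = 78%, and Keanu's stake falls to 19%.
Sven controlled Lumen already, so this is not a new person acquiring control; every other person's position is unchanged or reduced.
No new person acquires control, so the clause is not triggered.

No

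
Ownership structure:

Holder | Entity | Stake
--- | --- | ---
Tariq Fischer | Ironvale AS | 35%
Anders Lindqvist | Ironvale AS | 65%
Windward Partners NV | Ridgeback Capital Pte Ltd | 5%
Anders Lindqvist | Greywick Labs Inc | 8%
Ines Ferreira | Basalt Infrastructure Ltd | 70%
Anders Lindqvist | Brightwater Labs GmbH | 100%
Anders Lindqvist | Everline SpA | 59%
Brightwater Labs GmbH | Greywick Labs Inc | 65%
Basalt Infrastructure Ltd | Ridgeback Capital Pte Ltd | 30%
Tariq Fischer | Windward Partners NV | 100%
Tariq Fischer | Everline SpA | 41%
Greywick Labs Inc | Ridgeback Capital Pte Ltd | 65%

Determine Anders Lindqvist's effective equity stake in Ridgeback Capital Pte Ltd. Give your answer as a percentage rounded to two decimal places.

Anders reaches Ridgeback along 2 paths.
Via Greywick: 8% × 65% = 5.2%.
Via Brightwater → Greywick: 100% × 65% × 65% = 42.25%.
Total: 5.2% + 42.25% = 47.45%.

47.45%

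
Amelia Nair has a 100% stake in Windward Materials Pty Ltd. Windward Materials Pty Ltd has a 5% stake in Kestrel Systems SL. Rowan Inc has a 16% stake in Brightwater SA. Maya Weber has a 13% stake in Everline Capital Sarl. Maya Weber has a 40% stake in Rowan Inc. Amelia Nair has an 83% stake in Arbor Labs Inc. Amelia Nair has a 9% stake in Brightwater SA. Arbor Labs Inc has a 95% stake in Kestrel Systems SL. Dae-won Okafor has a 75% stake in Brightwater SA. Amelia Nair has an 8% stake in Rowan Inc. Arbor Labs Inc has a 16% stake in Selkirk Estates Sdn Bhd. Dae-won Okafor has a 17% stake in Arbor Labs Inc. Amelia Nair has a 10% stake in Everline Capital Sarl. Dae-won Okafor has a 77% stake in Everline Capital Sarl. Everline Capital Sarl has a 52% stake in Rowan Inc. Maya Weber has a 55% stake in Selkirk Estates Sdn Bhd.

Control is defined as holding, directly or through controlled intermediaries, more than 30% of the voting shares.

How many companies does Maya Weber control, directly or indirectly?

2

Maya holds 40% of Rowan, so Maya controls Rowan.
Maya holds 55% of Selkirk, so Maya controls Selkirk.
No other company's threshold is met.
Maya controls 2 companies.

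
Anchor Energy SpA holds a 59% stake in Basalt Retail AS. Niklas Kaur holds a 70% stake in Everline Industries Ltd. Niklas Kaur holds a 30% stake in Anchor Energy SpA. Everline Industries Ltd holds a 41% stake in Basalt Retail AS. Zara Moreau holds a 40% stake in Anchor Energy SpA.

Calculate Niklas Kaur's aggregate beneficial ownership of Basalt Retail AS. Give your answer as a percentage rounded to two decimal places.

46.40%

Niklas reaches Basalt along 2 paths.
Via Everline: 70% × 41% = 28.7%.
Via Anchor: 30% × 59% = 17.7%.
Total: 28.7% + 17.7% = 46.4%.
Rounded: 46.40%.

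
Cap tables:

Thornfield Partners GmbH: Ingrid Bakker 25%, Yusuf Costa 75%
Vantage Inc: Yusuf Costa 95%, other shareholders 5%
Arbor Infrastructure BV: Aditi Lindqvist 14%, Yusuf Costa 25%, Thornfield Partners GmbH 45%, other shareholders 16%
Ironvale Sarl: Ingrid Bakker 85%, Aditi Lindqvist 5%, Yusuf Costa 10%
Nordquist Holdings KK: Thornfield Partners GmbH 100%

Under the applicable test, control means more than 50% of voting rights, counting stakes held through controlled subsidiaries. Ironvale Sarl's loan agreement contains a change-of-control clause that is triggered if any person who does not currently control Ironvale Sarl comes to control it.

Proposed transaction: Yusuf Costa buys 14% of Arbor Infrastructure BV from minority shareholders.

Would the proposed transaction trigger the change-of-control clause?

The purchase changes only Yusuf's holdings, so Yusuf is the only person who could newly come to control Ironvale.
Yusuf holds 75% of Thornfield, so Yusuf controls Thornfield.
Yusuf holds 95% of Vantage, so Yusuf controls Vantage.
Yusuf and Thornfield together hold 25% + 45% = 70% of Arbor, so Yusuf controls Arbor.
Thornfield holds 100% of Nordquist, so Yusuf controls Nordquist.
In Ironvale, Yusuf's side holds only 10%, not > 50%.
So before the transaction, Yusuf does not control Ironvale.
After the purchase, Yusuf's direct stake in Arbor rises to 25% + 14% = 39%.
Yusuf and Thornfield together hold 39% + 45% = 84% of Arbor, so Yusuf controls Arbor.
After the transaction, Yusuf's side holds 10% of Ironvale, not > 50%, so Yusuf still does not control Ironvale.
No new person acquires control, so the clause is not triggered.

No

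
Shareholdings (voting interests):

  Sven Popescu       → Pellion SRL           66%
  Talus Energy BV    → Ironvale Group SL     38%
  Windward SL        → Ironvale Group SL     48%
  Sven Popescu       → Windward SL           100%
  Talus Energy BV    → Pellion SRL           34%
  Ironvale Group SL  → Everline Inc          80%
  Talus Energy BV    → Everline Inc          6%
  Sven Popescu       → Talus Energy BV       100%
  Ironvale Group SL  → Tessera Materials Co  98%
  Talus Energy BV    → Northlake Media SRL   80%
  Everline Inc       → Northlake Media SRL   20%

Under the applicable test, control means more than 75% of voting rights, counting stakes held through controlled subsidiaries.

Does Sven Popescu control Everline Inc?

Sven holds 100% of Windward, so Sven controls Windward.
Sven holds 100% of Talus, so Sven controls Talus.
Windward and Talus together hold 48% + 38% = 86% of Ironvale, so Sven controls Ironvale.
Ironvale and Talus together hold 80% + 6% = 86% of Everline, so Sven controls Everline.

Yes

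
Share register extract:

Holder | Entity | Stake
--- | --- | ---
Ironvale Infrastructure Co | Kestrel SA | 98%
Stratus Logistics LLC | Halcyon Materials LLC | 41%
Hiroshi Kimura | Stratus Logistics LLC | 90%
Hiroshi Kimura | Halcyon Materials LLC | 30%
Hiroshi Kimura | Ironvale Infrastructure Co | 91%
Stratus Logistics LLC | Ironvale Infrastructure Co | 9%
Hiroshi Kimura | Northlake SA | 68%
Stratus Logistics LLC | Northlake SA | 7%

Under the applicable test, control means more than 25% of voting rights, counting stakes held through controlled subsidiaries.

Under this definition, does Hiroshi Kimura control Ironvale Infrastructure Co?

Yes

Hiroshi holds 90% of Stratus, so Hiroshi controls Stratus.
Hiroshi and Stratus together hold 91% + 9% = 100% of Ironvale, so Hiroshi controls Ironvale.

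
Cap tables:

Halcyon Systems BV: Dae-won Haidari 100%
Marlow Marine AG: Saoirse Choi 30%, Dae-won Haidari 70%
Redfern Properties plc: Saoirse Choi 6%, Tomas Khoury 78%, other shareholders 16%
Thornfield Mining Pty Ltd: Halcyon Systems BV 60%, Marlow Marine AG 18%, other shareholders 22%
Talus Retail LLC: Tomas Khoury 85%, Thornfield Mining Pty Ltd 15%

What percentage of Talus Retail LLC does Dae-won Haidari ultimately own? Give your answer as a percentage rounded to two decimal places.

10.89%

Dae-won reaches Talus along 2 paths.
Via Halcyon → Thornfield: 100% × 60% × 15% = 9%.
Via Marlow → Thornfield: 70% × 18% × 15% = 1.89%.
Total: 9% + 1.89% = 10.89%.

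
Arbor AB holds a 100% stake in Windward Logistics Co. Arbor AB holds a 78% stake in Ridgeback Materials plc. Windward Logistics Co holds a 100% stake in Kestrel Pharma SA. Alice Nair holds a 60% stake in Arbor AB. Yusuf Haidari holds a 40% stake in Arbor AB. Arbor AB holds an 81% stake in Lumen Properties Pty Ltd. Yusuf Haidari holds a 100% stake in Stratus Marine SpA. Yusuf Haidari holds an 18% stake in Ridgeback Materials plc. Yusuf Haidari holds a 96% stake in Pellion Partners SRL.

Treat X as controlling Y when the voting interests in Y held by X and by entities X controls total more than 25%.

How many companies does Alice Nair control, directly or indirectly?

5

Alice holds 60% of Arbor, so Alice controls Arbor.
Arbor holds 78% of Ridgeback, so Alice controls Ridgeback.
Arbor holds 100% of Windward, so Alice controls Windward.
Windward holds 100% of Kestrel, so Alice controls Kestrel.
Arbor holds 81% of Lumen, so Alice controls Lumen.
No other company's threshold is met.
Alice controls 5 companies.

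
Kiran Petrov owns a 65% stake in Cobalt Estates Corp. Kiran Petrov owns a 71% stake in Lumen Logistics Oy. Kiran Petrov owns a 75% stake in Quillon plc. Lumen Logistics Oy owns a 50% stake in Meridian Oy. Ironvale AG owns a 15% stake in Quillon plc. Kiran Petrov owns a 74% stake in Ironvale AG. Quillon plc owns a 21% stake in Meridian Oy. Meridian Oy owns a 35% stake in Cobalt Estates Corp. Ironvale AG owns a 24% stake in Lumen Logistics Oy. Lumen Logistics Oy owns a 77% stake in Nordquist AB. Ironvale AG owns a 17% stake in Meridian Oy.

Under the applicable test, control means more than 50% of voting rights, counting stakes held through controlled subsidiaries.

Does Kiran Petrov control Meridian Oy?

Yes

Kiran holds 74% of Ironvale, so Kiran controls Ironvale.
Kiran and Ironvale together hold 71% + 24% = 95% of Lumen, so Kiran controls Lumen.
Ironvale and Kiran together hold 15% + 75% = 90% of Quillon, so Kiran controls Quillon.
Lumen and Ironvale and Quillon together hold 50% + 17% + 21% = 88% of Meridian, so Kiran controls Meridian.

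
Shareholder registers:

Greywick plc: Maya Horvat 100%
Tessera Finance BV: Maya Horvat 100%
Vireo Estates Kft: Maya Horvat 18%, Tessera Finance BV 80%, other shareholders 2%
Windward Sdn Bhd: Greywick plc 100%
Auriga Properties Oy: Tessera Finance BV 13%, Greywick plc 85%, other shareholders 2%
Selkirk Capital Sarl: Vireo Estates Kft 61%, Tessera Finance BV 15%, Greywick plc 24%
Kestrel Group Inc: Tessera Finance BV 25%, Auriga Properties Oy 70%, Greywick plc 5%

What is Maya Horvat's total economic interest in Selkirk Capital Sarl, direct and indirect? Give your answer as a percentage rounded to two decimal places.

Maya reaches Selkirk along 4 paths.
Via Vireo: 18% × 61% = 10.98%.
Via Tessera → Vireo: 100% × 80% × 61% = 48.8%.
Via Tessera: 100% × 15% = 15%.
Via Greywick: 100% × 24% = 24%.
Total: 10.98% + 48.8% + 15% + 24% = 98.78%.

98.78%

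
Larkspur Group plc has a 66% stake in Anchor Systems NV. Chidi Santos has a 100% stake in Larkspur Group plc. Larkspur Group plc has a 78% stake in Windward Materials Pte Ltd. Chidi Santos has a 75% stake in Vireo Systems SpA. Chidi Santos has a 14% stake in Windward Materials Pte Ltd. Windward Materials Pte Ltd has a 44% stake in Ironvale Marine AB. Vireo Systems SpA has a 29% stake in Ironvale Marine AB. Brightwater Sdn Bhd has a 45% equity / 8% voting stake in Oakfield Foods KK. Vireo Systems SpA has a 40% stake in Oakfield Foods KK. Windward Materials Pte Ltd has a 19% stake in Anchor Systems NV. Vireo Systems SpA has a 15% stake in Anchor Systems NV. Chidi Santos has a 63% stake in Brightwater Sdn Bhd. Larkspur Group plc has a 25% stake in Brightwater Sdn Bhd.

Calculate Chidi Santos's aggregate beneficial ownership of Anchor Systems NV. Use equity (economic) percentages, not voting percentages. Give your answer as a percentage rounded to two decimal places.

Chidi reaches Anchor along 4 paths.
Via Larkspur → Windward: 100% × 78% × 19% = 14.82%.
Via Windward: 14% × 19% = 2.66%.
Via Vireo: 75% × 15% = 11.25%.
Via Larkspur: 100% × 66% = 66%.
Total: 14.82% + 2.66% + 11.25% + 66% = 94.73%.

94.73%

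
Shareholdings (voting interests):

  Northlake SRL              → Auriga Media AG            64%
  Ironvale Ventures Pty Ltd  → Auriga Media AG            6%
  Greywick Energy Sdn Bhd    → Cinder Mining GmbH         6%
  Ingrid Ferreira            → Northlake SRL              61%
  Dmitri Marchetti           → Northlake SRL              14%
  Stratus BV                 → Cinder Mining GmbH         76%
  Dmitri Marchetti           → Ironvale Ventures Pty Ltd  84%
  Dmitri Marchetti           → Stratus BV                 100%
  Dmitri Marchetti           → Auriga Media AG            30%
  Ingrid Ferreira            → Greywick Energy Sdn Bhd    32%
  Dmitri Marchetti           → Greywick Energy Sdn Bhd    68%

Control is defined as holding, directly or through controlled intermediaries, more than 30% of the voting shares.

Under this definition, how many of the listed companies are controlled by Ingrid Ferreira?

Ingrid holds 61% of Northlake, so Ingrid controls Northlake.
Ingrid holds 32% of Greywick, so Ingrid controls Greywick.
Northlake holds 64% of Auriga, so Ingrid controls Auriga.
No other company's threshold is met.
Ingrid controls 3 companies.

3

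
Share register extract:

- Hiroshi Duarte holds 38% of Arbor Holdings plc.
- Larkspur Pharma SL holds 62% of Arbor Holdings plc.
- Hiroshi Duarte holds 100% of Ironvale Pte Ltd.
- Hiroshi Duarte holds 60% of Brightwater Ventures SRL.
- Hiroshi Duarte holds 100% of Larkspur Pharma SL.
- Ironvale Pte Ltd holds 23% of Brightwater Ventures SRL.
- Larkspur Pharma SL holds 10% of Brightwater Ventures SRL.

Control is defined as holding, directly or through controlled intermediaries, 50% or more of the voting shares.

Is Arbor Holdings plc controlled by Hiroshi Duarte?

Hiroshi holds 100% of Larkspur, so Hiroshi controls Larkspur.
Larkspur and Hiroshi together hold 62% + 38% = 100% of Arbor, so Hiroshi controls Arbor.

Yes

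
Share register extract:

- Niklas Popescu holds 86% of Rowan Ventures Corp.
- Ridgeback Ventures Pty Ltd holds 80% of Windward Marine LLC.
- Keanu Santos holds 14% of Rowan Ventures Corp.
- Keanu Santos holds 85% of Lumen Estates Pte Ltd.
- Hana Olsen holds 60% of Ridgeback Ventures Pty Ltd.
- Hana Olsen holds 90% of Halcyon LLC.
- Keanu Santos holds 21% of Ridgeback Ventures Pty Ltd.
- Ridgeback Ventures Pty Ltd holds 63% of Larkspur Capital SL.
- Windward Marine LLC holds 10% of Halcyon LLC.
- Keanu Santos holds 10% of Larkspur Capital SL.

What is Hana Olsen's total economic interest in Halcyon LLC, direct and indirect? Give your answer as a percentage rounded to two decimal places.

Hana reaches Halcyon along 2 paths.
Direct stake: 90% = 90%.
Via Ridgeback → Windward: 60% × 80% × 10% = 4.8%.
Total: 90% + 4.8% = 94.8%.
Rounded: 94.80%.

94.80%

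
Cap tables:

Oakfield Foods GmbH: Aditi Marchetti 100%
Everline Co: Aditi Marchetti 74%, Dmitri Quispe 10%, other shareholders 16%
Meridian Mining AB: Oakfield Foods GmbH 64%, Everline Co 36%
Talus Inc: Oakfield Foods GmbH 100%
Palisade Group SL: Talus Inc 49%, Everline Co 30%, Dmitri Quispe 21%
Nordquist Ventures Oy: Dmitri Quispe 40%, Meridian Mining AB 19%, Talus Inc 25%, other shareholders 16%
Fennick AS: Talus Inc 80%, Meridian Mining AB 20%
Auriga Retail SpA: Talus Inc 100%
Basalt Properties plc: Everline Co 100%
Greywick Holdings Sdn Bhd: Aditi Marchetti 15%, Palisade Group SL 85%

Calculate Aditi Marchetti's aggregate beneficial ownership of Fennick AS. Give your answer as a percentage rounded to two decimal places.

Aditi reaches Fennick along 3 paths.
Via Oakfield → Talus: 100% × 100% × 80% = 80%.
Via Oakfield → Meridian: 100% × 64% × 20% = 12.8%.
Via Everline → Meridian: 74% × 36% × 20% = 5.328%.
Total: 80% + 12.8% + 5.328% = 98.128%.
Rounded: 98.13%.

98.13%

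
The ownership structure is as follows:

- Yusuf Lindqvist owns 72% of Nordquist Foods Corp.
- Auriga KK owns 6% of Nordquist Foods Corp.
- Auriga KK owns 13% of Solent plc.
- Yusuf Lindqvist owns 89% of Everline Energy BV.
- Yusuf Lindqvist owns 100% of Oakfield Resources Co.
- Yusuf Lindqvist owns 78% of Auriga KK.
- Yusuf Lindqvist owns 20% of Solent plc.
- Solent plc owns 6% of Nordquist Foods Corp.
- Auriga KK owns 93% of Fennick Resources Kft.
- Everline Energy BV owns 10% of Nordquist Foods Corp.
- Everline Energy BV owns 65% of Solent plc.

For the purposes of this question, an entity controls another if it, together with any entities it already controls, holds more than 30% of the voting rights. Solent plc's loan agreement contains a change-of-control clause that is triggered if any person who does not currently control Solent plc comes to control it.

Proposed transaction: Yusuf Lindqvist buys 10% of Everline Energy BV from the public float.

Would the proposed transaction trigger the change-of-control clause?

No

The purchase changes only Yusuf's holdings, so Yusuf is the only person who could newly come to control Solent.
Yusuf holds 89% of Everline, so Yusuf controls Everline.
Yusuf holds 78% of Auriga, so Yusuf controls Auriga.
Everline and Auriga and Yusuf together hold 65% + 13% + 20% = 98% of Solent, so Yusuf controls Solent.
So Yusuf already controls Solent before the transaction.
After the purchase, Yusuf's direct stake in Everline rises to 89% + 10% = 99%.
Yusuf controlled Solent already, so this is not a new person acquiring control; every other person's position is unchanged or reduced.
No new person acquires control, so the clause is not triggered.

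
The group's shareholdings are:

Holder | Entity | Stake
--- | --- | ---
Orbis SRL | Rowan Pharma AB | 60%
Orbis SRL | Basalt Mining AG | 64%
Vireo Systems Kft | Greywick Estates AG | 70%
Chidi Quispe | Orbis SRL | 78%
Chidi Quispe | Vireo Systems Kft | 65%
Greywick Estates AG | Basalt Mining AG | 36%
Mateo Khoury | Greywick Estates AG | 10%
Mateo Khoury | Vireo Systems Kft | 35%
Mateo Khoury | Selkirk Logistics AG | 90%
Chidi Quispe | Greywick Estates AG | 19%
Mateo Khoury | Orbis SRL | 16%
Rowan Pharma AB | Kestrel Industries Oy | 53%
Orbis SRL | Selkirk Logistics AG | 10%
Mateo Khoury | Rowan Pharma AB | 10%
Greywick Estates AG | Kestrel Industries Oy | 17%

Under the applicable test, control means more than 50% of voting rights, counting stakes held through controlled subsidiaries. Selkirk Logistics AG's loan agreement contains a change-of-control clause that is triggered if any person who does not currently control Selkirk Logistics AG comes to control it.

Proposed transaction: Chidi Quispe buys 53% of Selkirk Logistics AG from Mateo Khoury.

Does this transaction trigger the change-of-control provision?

The purchase adds only to Chidi's holdings (Mateo's stake shrinks), so Chidi is the only person who could newly come to control Selkirk.
Chidi holds 65% of Vireo, so Chidi controls Vireo.
Chidi holds 78% of Orbis, so Chidi controls Orbis.
Vireo and Chidi together hold 70% + 19% = 89% of Greywick, so Chidi controls Greywick.
Orbis holds 60% of Rowan, so Chidi controls Rowan.
Greywick and Rowan together hold 17% + 53% = 70% of Kestrel, so Chidi controls Kestrel.
Orbis and Greywick together hold 64% + 36% = 100% of Basalt, so Chidi controls Basalt.
In Selkirk, Chidi's side holds only 10%, not > 50%.
So before the transaction, Chidi does not control Selkirk.
After the purchase, Chidi holds 53% of Selkirk directly, and Mateo's stake falls to 37%.
Orbis and Chidi together hold 10% + 53% = 63% of Selkirk, so Chidi controls Selkirk.
Chidi did not control Selkirk before and does after, so the clause is triggered.

Yes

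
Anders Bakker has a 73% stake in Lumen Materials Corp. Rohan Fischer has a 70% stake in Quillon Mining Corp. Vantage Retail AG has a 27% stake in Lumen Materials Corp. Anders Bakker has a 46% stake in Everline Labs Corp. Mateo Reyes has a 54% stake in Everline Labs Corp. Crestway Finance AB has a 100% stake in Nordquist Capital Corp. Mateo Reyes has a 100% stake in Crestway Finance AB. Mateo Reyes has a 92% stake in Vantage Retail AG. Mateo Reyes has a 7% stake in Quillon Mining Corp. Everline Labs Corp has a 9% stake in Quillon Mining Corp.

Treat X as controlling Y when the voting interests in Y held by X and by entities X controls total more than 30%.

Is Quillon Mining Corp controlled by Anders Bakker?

Anders holds 46% of Everline, so Anders controls Everline.
Anders holds 73% of Lumen, so Anders controls Lumen.
In Quillon, Anders's side holds only 9%, not > 30%.
So Anders does not control Quillon.

No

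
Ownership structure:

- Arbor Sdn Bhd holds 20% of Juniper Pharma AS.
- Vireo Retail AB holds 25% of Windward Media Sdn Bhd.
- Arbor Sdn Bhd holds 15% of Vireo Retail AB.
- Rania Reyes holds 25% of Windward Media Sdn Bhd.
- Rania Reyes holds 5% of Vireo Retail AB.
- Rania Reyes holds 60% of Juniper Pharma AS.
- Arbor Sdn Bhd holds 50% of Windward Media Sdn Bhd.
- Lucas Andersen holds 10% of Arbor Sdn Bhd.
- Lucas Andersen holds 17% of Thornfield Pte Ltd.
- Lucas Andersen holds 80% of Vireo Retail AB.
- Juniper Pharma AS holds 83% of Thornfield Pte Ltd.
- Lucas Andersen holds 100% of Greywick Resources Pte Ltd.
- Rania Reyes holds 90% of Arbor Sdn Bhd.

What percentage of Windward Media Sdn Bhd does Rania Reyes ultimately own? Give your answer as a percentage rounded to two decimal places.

Rania reaches Windward along 4 paths.
Via Arbor → Vireo: 90% × 15% × 25% = 3.375%.
Via Vireo: 5% × 25% = 1.25%.
Direct stake: 25% = 25%.
Via Arbor: 90% × 50% = 45%.
Total: 3.375% + 1.25% + 25% + 45% = 74.625%.
Rounded: 74.63%.

74.63%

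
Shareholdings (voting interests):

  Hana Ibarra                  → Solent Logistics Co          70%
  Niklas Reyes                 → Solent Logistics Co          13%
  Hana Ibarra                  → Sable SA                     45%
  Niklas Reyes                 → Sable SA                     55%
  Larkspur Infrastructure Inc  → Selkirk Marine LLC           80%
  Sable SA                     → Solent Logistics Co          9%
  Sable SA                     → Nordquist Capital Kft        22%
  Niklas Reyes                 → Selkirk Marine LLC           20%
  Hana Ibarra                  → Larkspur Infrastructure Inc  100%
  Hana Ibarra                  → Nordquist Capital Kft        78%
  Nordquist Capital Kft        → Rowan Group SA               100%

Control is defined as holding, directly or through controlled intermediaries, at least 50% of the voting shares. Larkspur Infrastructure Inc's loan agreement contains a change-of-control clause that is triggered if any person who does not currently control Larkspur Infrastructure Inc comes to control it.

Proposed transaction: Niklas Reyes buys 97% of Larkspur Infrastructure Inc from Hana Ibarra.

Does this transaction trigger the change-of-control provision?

The purchase adds only to Niklas's holdings (Hana's stake shrinks), so Niklas is the only person who could newly come to control Larkspur.
Niklas holds 55% of Sable, so Niklas controls Sable.
Neither Niklas nor any entity Niklas controls holds any voting interest in Larkspur.
So before the transaction, Niklas does not control Larkspur.
After the purchase, Niklas holds 97% of Larkspur directly, and Hana's stake falls to 3%.
Niklas holds 97% of Larkspur, so Niklas controls Larkspur.
Niklas did not control Larkspur before and does after, so the clause is triggered.

Yes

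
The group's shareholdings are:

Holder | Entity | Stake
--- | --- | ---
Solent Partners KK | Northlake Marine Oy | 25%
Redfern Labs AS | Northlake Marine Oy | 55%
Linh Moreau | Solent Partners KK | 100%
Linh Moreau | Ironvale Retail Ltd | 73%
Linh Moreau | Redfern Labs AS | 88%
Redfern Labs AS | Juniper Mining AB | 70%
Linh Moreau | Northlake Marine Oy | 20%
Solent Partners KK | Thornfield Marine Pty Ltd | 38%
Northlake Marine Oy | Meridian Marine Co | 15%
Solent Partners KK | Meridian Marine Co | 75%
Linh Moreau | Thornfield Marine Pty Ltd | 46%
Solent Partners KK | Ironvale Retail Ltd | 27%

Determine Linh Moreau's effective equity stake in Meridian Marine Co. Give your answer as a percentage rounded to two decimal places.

89.01%

Linh reaches Meridian along 4 paths.
Via Solent: 100% × 75% = 75%.
Via Solent → Northlake: 100% × 25% × 15% = 3.75%.
Via Northlake: 20% × 15% = 3%.
Via Redfern → Northlake: 88% × 55% × 15% = 7.26%.
Total: 75% + 3.75% + 3% + 7.26% = 89.01%.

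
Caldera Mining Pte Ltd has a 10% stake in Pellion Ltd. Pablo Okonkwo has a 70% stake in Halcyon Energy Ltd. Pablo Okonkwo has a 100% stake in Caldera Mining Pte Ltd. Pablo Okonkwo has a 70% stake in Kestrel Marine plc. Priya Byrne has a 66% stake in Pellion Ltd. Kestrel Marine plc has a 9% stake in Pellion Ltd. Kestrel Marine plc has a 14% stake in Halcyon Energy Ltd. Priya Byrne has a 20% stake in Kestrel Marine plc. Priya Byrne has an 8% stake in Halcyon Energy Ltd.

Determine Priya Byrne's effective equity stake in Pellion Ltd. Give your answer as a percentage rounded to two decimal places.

Priya reaches Pellion along 2 paths.
Via Kestrel: 20% × 9% = 1.8%.
Direct stake: 66% = 66%.
Total: 1.8% + 66% = 67.8%.
Rounded: 67.80%.

67.80%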